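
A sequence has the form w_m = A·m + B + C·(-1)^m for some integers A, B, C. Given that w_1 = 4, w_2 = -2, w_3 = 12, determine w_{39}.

156

At m = 1, 2, 3: A + B - C = 4; 2A + B + C = -2; 3A + B - C = 12.
Subtracting the first from the second: A + 2C = -6.
Subtracting the second from the third: A - 2C = 14.
Solving: C = -5, A = 4, then B = -5.
Hence w_{39} = 4·39 + (-5) + (-5)·(-1) = 156.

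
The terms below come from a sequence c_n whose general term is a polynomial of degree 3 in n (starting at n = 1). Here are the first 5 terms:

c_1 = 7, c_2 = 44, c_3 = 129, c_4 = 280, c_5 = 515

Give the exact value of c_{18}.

19404

1st diffs: 37, 85, 151, 235.
2nd diffs: 48, 66, 84.
3rd diffs: 18, 18 (constant).
So c_n = 3n^3 + 6n^2 - 2n.
Evaluating at n = 18 gives c_{18} = 19404.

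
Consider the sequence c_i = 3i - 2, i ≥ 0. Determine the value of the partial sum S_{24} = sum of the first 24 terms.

Over i = 0..23: Σi = 276.
Total = (3)·276 + (-2)·24 = 780.

780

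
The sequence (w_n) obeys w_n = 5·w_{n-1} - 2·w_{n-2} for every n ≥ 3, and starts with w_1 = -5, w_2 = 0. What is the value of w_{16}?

Step forward from the initial values:
w_3 = 10; w_4 = 50; w_5 = 230; …; w_{13} = 43153430; w_{14} = 196846650; w_{15} = 897926390; w_{16} = 4095938650.

4095938650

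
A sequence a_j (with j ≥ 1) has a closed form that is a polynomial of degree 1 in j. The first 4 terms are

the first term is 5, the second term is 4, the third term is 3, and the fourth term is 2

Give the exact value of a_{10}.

-4

1st diffs: -1, -1, -1 (constant).
So a_j = -j + 6.
Evaluating at j = 10 gives a_{10} = -4.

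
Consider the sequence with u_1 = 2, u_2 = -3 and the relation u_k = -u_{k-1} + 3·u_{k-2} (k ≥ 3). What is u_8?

-531

Compute successive terms:
u_3 = 9; u_4 = -18; u_5 = 45; u_6 = -99; u_7 = 234; u_8 = -531.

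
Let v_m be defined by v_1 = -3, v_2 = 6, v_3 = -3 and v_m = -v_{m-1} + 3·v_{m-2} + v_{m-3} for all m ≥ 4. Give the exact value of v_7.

-117

v_4 = 18  v_5 = -21  v_6 = 72  v_7 = -117.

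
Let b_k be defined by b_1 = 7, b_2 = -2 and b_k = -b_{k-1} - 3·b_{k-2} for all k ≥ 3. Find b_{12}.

145

Applying the relation repeatedly:
b_3 = -19  b_4 = 25  b_5 = 32  b_6 = -107  b_7 = 11  b_8 = 310  b_9 = -343  b_{10} = -587  b_{11} = 1616  b_{12} = 145.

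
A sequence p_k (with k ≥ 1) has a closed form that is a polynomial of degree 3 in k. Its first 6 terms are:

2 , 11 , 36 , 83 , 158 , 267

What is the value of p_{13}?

1st diffs: 9, 25, 47, 75, 109.
2nd diffs: 16, 22, 28, 34.
3rd diffs: 6, 6, 6 (constant).
Newton forward-difference form: p_k = 2 + 9·C(k-1,1) + 16·C(k-1,2) + 6·C(k-1,3).
At k = 13: k-1 = 12, so p_{13} = 2 + 108 + 1056 + 1320 = 2486.

2486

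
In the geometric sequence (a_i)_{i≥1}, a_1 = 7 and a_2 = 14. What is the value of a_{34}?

60129542144

Common ratio r = 2.
a_i = 7·2^(i-1).
a_{34} = 7·2^33 = 60129542144.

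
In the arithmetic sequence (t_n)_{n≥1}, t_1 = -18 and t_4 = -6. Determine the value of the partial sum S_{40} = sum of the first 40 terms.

2400

Common difference d = (-6 - (-18)) / (4 - 1) = 4.
t_n = -18 + (n - 1)·4.
t_{40} = 138; S = 40·(-18 + 138)/2 = 2400.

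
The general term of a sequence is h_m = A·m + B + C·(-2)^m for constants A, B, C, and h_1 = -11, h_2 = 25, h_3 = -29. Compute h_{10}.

Plug in m = 1, 2, 3: A + B - 2C = -11; 2A + B + 4C = 25; 3A + B - 8C = -29.
Subtracting the first from the second: A + 6C = 36.
Subtracting the second from the third: A - 12C = -54.
Solving: C = 5, A = 6, then B = -7.
So h_m = 6·m + (-7) + 5·(-2)^m; at m=10 this is 5173.

5173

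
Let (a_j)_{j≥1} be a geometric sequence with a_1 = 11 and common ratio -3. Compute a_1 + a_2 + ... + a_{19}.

a_j = 11·(-3)^(j-1).
S = 11·((-3)^19 - 1)/(-3 - 1) = 11·(-1162261467 - 1)/(-4) = 3196219037.

3196219037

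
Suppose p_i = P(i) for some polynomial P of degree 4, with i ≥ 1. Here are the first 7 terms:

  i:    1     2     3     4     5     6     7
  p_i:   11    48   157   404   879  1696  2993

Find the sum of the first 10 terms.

1st diffs: 37, 109, 247, 475, 817, 1297.
2nd diffs: 72, 138, 228, 342, 480.
3rd diffs: 66, 90, 114, 138.
4th diffs: 24, 24, 24 (constant).
Newton forward-difference form: p_i = 11 + 37·C(i-1,1) + 72·C(i-1,2) + 66·C(i-1,3) + 24·C(i-1,4).
Continuing: 4932, 7699, 11504.
Summing i = 1..10 (10 terms) gives 30323.

30323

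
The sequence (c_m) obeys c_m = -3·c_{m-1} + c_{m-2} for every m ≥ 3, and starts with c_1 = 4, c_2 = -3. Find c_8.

c_3 = 13; c_4 = -42; c_5 = 139; c_6 = -459; c_7 = 1516; c_8 = -5007.

-5007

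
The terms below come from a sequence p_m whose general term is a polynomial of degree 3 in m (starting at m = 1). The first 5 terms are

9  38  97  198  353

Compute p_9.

1753

1st diffs: 29, 59, 101, 155.
2nd diffs: 30, 42, 54.
3rd diffs: 12, 12 (constant).
Newton forward-difference form: p_m = 9 + 29·C(m-1,1) + 30·C(m-1,2) + 12·C(m-1,3).
At m = 9: m-1 = 8, so p_9 = 9 + 232 + 840 + 672 = 1753.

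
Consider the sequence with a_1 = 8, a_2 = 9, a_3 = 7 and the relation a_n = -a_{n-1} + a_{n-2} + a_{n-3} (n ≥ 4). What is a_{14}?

Compute successive terms:
a_4 = 10, a_5 = 6, a_6 = 11, …, a_{11} = 3, a_{12} = 14, a_{13} = 2, a_{14} = 15.

15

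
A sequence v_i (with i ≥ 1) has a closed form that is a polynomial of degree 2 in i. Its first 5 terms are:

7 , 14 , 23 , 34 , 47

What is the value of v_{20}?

1st diffs: 7, 9, 11, 13.
2nd diffs: 2, 2, 2 (constant).
So v_i = i^2 + 4i + 2.
Evaluating at i = 20 gives v_{20} = 482.

482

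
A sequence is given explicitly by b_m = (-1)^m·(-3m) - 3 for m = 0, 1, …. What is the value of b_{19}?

(-1)^19 = -1; -3m at m=19 is -57; so b_{19} = 54.

54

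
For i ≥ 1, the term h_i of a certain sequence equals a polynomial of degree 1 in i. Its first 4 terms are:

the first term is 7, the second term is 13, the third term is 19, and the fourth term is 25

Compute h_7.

43

1st diffs: 6, 6, 6 (constant).
So h_i = 6i + 1.
Evaluating at i = 7 gives h_7 = 43.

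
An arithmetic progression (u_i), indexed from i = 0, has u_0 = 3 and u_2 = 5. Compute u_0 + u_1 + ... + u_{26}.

432

Common difference d = (5 - 3) / (2 - 0) = 1.
u_i = 3 + (i - 0)·1.
u_{26} = 29; S = 27·(3 + 29)/2 = 432.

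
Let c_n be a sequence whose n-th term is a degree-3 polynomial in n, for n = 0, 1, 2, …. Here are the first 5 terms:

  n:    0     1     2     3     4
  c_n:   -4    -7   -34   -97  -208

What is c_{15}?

1st diffs: -3, -27, -63, -111.
2nd diffs: -24, -36, -48.
3rd diffs: -12, -12 (constant).
So c_n = -2n^3 - 6n^2 + 5n - 4.
Evaluating at n = 15 gives c_{15} = -8029.

-8029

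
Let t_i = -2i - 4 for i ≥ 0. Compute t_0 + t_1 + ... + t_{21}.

-550

Over i = 0..21: Σi = 231.
Total = (-2)·231 + (-4)·22 = -550.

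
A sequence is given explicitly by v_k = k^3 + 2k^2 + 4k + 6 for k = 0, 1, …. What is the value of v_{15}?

v_{15} = 1·15^3 + 2·15^2 + 4·15 + 6 = 3891.

3891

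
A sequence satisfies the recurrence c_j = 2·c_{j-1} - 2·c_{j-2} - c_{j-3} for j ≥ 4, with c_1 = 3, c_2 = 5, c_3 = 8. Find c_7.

-61

Iterate the recurrence:
c_4 = 3; c_5 = -15; c_6 = -44; c_7 = -61.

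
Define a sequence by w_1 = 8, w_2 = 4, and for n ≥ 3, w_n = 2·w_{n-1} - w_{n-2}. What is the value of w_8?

Step forward from the initial values:
w_3 = 0; w_4 = -4; w_5 = -8; w_6 = -12; w_7 = -16; w_8 = -20.
(Characteristic roots are 1 and 1.)

-20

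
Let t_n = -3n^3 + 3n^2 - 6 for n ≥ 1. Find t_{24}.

t_{24} = -3·24^3 + 3·24^2 - 6 = -39750.

-39750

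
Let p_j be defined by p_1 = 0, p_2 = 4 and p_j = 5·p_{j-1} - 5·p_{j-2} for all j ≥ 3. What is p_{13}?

p_3 = 20;  p_4 = 80;  p_5 = 300;  …;  p_{10} = 190000;  p_{11} = 687500;  p_{12} = 2487500;  p_{13} = 9000000.

9000000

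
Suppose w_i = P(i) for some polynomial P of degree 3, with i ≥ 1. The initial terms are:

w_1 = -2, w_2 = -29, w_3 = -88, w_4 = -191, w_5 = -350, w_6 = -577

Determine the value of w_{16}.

1st diffs: -27, -59, -103, -159, -227.
2nd diffs: -32, -44, -56, -68.
3rd diffs: -12, -12, -12 (constant).
So w_i = -2i^3 - 4i^2 - i + 5.
Evaluating at i = 16 gives w_{16} = -9227.

-9227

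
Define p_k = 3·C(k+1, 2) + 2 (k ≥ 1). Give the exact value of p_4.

32

C(5, 2) = 10, so p_4 = 32.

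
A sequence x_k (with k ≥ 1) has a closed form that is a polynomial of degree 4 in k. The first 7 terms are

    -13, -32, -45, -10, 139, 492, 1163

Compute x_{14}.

29380

1st diffs: -19, -13, 35, 149, 353, 671.
2nd diffs: 6, 48, 114, 204, 318.
3rd diffs: 42, 66, 90, 114.
4th diffs: 24, 24, 24 (constant).
Newton forward-difference form: x_k = -13 + (-19)·C(k-1,1) + 6·C(k-1,2) + 42·C(k-1,3) + 24·C(k-1,4).
At k = 14: k-1 = 13, so x_{14} = -13 - 247 + 468 + 12012 + 17160 = 29380.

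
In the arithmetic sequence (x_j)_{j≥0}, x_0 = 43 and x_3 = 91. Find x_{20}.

Common difference d = (91 - 43) / (3 - 0) = 16.
x_j = 43 + (j - 0)·16.
x_{20} = 43 + 20·16 = 363.

363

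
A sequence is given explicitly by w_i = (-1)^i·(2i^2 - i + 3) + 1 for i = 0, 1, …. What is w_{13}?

-327

(-1)^13 = -1; 2i^2 - i + 3 at i=13 is 328; so w_{13} = -327.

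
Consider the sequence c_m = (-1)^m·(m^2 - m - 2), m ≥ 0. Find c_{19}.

(-1)^19 = -1; m^2 - m - 2 at m=19 is 340; so c_{19} = -340.

-340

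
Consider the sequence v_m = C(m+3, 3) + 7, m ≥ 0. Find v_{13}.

C(16, 3) = 560, so v_{13} = 567.

567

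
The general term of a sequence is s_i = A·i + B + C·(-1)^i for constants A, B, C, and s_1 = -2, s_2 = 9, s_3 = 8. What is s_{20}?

At i = 1, 2, 3: A + B - C = -2; 2A + B + C = 9; 3A + B - C = 8.
Subtracting the first from the second: A + 2C = 11.
Subtracting the second from the third: A - 2C = -1.
Solving: C = 3, A = 5, then B = -4.
Therefore s_{20} = 100 + (-4) + 3·1 = 99.

99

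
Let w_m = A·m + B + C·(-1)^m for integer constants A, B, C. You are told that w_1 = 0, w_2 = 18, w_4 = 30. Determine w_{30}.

Plug in m = 1, 2, 4: A + B - C = 0; 2A + B + C = 18; 4A + B + C = 30.
Subtracting the first from the second: A + 2C = 18.
Subtracting the second from the third: 2A = 12.
Solving: C = 6, A = 6, then B = 0.
So w_m = 6·m + 0 + 6·(-1)^m; at m=30 this is 186.

186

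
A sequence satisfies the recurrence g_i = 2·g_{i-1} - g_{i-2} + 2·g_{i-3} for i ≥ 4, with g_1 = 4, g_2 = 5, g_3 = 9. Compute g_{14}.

21299

g_4 = 21;  g_5 = 43;  g_6 = 83;  …;  g_{11} = 2661;  g_{12} = 5325;  g_{13} = 10651;  g_{14} = 21299.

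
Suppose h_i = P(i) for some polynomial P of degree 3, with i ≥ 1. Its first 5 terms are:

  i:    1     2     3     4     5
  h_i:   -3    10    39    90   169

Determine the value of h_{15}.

3819

1st diffs: 13, 29, 51, 79.
2nd diffs: 16, 22, 28.
3rd diffs: 6, 6 (constant).
Newton forward-difference form: h_i = -3 + 13·C(i-1,1) + 16·C(i-1,2) + 6·C(i-1,3).
At i = 15: i-1 = 14, so h_{15} = -3 + 182 + 1456 + 2184 = 3819.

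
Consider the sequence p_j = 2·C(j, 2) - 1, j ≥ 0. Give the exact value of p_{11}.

109

C(11, 2) = 55, so p_{11} = 109.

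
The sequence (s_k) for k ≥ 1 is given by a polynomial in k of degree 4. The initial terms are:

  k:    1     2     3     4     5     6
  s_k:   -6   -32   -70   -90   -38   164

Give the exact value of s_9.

2810

1st diffs: -26, -38, -20, 52, 202.
2nd diffs: -12, 18, 72, 150.
3rd diffs: 30, 54, 78.
4th diffs: 24, 24 (constant).
Newton forward-difference form: s_k = -6 + (-26)·C(k-1,1) + (-12)·C(k-1,2) + 30·C(k-1,3) + 24·C(k-1,4).
At k = 9: k-1 = 8, so s_9 = -6 - 208 - 336 + 1680 + 1680 = 2810.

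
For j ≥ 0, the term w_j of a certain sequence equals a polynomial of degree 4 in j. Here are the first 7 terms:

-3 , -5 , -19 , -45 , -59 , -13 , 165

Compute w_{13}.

1st diffs: -2, -14, -26, -14, 46, 178.
2nd diffs: -12, -12, 12, 60, 132.
3rd diffs: 0, 24, 48, 72.
4th diffs: 24, 24, 24 (constant).
Newton forward-difference form: w_j = -3 + (-2)·C(j,1) + (-12)·C(j,2) + 24·C(j,4).
At j = 13: j = 13, so w_{13} = -3 - 26 - 936 + 17160 = 16195.

16195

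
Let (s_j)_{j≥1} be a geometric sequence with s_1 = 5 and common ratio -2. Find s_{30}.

-2684354560

s_j = 5·(-2)^(j-1).
s_{30} = 5·(-2)^29 = -2684354560.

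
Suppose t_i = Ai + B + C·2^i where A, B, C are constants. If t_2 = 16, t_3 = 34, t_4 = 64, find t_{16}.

196696

Plug in i = 2, 3, 4: 2A + B + 4C = 16; 3A + B + 8C = 34; 4A + B + 16C = 64.
Subtracting the first from the second: A + 4C = 18.
Subtracting the second from the third: A + 8C = 30.
Solving: C = 3, A = 6, then B = -8.
Therefore t_{16} = 96 + (-8) + 3·65536 = 196696.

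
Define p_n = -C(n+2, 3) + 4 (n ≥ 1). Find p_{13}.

-451

C(15, 3) = 455, so p_{13} = -451.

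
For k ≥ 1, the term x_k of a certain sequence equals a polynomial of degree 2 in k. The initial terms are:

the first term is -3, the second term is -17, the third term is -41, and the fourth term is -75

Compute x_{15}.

-1109

1st diffs: -14, -24, -34.
2nd diffs: -10, -10 (constant).
So x_k = -5k^2 + k + 1.
Evaluating at k = 15 gives x_{15} = -1109.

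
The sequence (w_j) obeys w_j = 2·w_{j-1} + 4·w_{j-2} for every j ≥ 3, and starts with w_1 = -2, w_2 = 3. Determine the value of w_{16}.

5275648

Step forward from the initial values:
w_3 = -2; w_4 = 8; w_5 = 8; …; w_{13} = 155648; w_{14} = 503808; w_{15} = 1630208; w_{16} = 5275648.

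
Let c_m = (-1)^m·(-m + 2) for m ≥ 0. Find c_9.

(-1)^9 = -1; -m + 2 at m=9 is -7; so c_9 = 7.

7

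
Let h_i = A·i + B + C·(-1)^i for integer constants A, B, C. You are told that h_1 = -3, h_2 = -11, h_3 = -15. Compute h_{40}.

-239

Plug in i = 1, 2, 3: A + B - C = -3; 2A + B + C = -11; 3A + B - C = -15.
Subtracting the first from the second: A + 2C = -8.
Subtracting the second from the third: A - 2C = -4.
Solving: C = -1, A = -6, then B = 2.
Therefore h_{40} = -240 + 2 + (-1)·1 = -239.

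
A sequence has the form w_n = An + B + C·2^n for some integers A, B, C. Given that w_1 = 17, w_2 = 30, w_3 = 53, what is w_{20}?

5242944

Write the equations: A + B + 2C = 17; 2A + B + 4C = 30; 3A + B + 8C = 53.
Subtracting the first from the second: A + 2C = 13.
Subtracting the second from the third: A + 4C = 23.
Solving: C = 5, A = 3, then B = 4.
Therefore w_{20} = 60 + 4 + 5·1048576 = 5242944.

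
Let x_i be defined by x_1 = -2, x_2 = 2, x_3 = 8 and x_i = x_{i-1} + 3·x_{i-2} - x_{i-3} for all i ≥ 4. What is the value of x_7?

176

x_4 = 16; x_5 = 38; x_6 = 78; x_7 = 176.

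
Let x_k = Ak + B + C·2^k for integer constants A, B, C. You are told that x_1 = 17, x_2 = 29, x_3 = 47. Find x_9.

1595

Plug in k = 1, 2, 3: A + B + 2C = 17; 2A + B + 4C = 29; 3A + B + 8C = 47.
Subtracting the first from the second: A + 2C = 12.
Subtracting the second from the third: A + 4C = 18.
Solving: C = 3, A = 6, then B = 5.
Therefore x_9 = 54 + 5 + 3·512 = 1595.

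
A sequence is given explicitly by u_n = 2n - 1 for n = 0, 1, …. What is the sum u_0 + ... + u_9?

Over n = 0..9: Σn = 45.
Total = (2)·45 + (-1)·10 = 80.

80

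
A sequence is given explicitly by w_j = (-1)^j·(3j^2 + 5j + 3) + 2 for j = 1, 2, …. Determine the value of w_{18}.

1067

(-1)^18 = 1; 3j^2 + 5j + 3 at j=18 is 1065; so w_{18} = 1067.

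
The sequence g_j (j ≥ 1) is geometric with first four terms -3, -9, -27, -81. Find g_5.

Common ratio r = 3.
g_j = (-3)·3^(j-1).
g_5 = (-3)·3^4 = -243.

-243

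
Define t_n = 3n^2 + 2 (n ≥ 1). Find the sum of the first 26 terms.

18655

Over n = 1..26: Σn = 351, Σn² = 6201.
Total = (3)·6201 + (2)·26 = 18655.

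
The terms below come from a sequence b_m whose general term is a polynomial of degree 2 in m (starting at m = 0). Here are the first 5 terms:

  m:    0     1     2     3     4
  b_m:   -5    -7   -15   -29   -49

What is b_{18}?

1st diffs: -2, -8, -14, -20.
2nd diffs: -6, -6, -6 (constant).
Newton forward-difference form: b_m = -5 + (-2)·C(m,1) + (-6)·C(m,2).
At m = 18: m = 18, so b_{18} = -5 - 36 - 918 = -959.

-959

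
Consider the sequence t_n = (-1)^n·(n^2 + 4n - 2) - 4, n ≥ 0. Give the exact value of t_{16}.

314

(-1)^16 = 1; n^2 + 4n - 2 at n=16 is 318; so t_{16} = 314.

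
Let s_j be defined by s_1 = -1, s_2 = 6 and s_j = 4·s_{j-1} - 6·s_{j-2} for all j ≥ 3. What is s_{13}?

214464

s_3 = 30, s_4 = 84, s_5 = 156, …, s_{10} = -14496, s_{11} = -13344, s_{12} = 33600, s_{13} = 214464.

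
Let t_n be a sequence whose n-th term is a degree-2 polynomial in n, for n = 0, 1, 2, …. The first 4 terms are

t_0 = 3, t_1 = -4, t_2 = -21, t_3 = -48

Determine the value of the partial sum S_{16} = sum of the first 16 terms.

-6392

1st diffs: -7, -17, -27.
2nd diffs: -10, -10 (constant).
Newton forward-difference form: t_n = 3 + (-7)·C(n,1) + (-10)·C(n,2).
Continuing: …, -85, -132, -189, -256, …, t_{15} = -1152.
Summing n = 0..15 (16 terms) gives -6392.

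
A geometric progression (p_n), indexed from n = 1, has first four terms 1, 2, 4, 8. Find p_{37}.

Common ratio r = 2.
p_n = 1·2^(n-1).
p_{37} = 1·2^36 = 68719476736.

68719476736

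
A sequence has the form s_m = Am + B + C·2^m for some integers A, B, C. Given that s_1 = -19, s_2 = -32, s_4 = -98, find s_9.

-2593

The three given values yield: A + B + 2C = -19; 2A + B + 4C = -32; 4A + B + 16C = -98.
Subtracting the first from the second: A + 2C = -13.
Subtracting the second from the third: 2A + 12C = -66.
Solving: C = -5, A = -3, then B = -6.
So s_m = -3·m + (-6) + (-5)·2^m; at m=9 this is -2593.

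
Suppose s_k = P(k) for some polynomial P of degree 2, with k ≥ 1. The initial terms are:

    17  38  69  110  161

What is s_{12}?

1st diffs: 21, 31, 41, 51.
2nd diffs: 10, 10, 10 (constant).
Newton forward-difference form: s_k = 17 + 21·C(k-1,1) + 10·C(k-1,2).
At k = 12: k-1 = 11, so s_{12} = 17 + 231 + 550 = 798.

798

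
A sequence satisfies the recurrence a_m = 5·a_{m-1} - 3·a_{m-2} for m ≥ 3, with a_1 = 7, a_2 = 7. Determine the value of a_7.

a_3 = 14, a_4 = 49, a_5 = 203, a_6 = 868, a_7 = 3731.

3731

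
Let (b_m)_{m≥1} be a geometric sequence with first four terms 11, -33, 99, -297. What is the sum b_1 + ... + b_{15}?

39459497

Common ratio r = -3.
b_m = 11·(-3)^(m-1).
S = 11·((-3)^15 - 1)/(-3 - 1) = 11·(-14348907 - 1)/(-4) = 39459497.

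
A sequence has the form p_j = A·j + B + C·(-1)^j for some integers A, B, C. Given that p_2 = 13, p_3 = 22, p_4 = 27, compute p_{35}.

At j = 2, 3, 4: 2A + B + C = 13; 3A + B - C = 22; 4A + B + C = 27.
Subtracting the first from the second: A - 2C = 9.
Subtracting the second from the third: A + 2C = 5.
Solving: C = -1, A = 7, then B = 0.
Therefore p_{35} = 245 + 0 + (-1)·(-1) = 246.

246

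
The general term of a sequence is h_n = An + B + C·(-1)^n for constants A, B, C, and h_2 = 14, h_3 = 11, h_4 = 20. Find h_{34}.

110

Plug in n = 2, 3, 4: 2A + B + C = 14; 3A + B - C = 11; 4A + B + C = 20.
Subtracting the first from the second: A - 2C = -3.
Subtracting the second from the third: A + 2C = 9.
Solving: C = 3, A = 3, then B = 5.
So h_n = 3·n + 5 + 3·(-1)^n; at n=34 this is 110.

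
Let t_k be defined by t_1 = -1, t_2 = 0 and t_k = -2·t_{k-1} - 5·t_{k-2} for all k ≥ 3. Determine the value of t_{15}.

84505

Iterate the recurrence:
t_3 = 5, t_4 = -10, t_5 = -5, …, t_{12} = 7790, t_{13} = -6605, t_{14} = -25740, t_{15} = 84505.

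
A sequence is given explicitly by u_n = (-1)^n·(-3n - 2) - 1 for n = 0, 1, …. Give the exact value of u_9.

(-1)^9 = -1; -3n - 2 at n=9 is -29; so u_9 = 28.

28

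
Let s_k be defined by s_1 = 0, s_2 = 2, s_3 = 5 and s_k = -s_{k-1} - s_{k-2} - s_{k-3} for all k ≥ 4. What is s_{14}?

Step forward from the initial values:
s_4 = -7  s_5 = 0  s_6 = 2  …  s_{11} = 5  s_{12} = -7  s_{13} = 0  s_{14} = 2.

2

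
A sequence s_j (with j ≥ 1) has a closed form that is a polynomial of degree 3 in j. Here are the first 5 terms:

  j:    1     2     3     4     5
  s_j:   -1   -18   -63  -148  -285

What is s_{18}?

1st diffs: -17, -45, -85, -137.
2nd diffs: -28, -40, -52.
3rd diffs: -12, -12 (constant).
Newton forward-difference form: s_j = -1 + (-17)·C(j-1,1) + (-28)·C(j-1,2) + (-12)·C(j-1,3).
At j = 18: j-1 = 17, so s_{18} = -1 - 289 - 3808 - 8160 = -12258.

-12258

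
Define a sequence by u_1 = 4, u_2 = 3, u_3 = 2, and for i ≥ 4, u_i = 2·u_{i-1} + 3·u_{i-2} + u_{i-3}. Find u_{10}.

12402

Iterate the recurrence:
u_4 = 17, u_5 = 43, u_6 = 139, u_7 = 424, u_8 = 1308, u_9 = 4027, u_{10} = 12402.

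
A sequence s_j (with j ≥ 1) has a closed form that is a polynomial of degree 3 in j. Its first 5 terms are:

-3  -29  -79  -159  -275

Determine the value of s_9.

-1219

1st diffs: -26, -50, -80, -116.
2nd diffs: -24, -30, -36.
3rd diffs: -6, -6 (constant).
Newton forward-difference form: s_j = -3 + (-26)·C(j-1,1) + (-24)·C(j-1,2) + (-6)·C(j-1,3).
At j = 9: j-1 = 8, so s_9 = -3 - 208 - 672 - 336 = -1219.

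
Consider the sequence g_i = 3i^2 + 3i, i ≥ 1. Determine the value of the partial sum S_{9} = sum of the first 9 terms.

Over i = 1..9: Σi = 45, Σi² = 285.
Total = (3)·285 + (3)·45 = 990.

990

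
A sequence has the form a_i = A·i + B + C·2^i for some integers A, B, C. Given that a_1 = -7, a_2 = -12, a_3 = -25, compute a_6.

The three given values yield: A + B + 2C = -7; 2A + B + 4C = -12; 3A + B + 8C = -25.
Subtracting the first from the second: A + 2C = -5.
Subtracting the second from the third: A + 4C = -13.
Solving: C = -4, A = 3, then B = -2.
Therefore a_6 = 18 + (-2) + (-4)·64 = -240.

-240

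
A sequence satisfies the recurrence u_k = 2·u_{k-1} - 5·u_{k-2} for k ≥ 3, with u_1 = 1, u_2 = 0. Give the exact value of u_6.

60

Applying the relation repeatedly:
u_3 = -5  u_4 = -10  u_5 = 5  u_6 = 60.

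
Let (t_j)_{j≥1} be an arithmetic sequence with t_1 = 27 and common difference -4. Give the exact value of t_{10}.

-9

t_j = 27 + (j - 1)·(-4).
t_{10} = 27 + 9·(-4) = -9.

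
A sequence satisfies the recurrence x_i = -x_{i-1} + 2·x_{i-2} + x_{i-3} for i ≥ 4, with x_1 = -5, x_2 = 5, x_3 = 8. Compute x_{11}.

617

Step forward from the initial values:
x_4 = -3;  x_5 = 24;  x_6 = -22;  x_7 = 67;  x_8 = -87;  x_9 = 199;  x_{10} = -306;  x_{11} = 617.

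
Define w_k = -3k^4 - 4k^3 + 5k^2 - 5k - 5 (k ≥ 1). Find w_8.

-14061

w_8 = -3·8^4 - 4·8^3 + 5·8^2 - 5·8 - 5 = -14061.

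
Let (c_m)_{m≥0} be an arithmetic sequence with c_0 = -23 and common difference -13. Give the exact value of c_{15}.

-218

c_m = -23 + (m - 0)·(-13).
c_{15} = -23 + 15·(-13) = -218.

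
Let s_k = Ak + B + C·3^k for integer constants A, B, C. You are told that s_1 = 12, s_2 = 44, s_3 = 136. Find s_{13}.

Write the equations: A + B + 3C = 12; 2A + B + 9C = 44; 3A + B + 27C = 136.
Subtracting the first from the second: A + 6C = 32.
Subtracting the second from the third: A + 18C = 92.
Solving: C = 5, A = 2, then B = -5.
Therefore s_{13} = 26 + (-5) + 5·1594323 = 7971636.

7971636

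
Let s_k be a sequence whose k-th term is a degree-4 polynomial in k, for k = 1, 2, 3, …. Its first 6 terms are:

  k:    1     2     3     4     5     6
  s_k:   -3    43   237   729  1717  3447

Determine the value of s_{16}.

1st diffs: 46, 194, 492, 988, 1730.
2nd diffs: 148, 298, 496, 742.
3rd diffs: 150, 198, 246.
4th diffs: 48, 48 (constant).
Newton forward-difference form: s_k = -3 + 46·C(k-1,1) + 148·C(k-1,2) + 150·C(k-1,3) + 48·C(k-1,4).
At k = 16: k-1 = 15, so s_{16} = -3 + 690 + 15540 + 68250 + 65520 = 149997.

149997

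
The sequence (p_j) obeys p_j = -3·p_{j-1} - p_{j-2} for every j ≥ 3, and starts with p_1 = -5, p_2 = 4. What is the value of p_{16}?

Applying the relation repeatedly:
p_3 = -7  p_4 = 17  p_5 = -44  …  p_{13} = -96917  p_{14} = 253732  p_{15} = -664279  p_{16} = 1739105.

1739105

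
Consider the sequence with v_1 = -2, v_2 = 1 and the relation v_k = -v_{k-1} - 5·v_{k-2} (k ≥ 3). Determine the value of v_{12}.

-8579

Iterate the recurrence:
v_3 = 9; v_4 = -14; v_5 = -31; v_6 = 101; v_7 = 54; v_8 = -559; v_9 = 289; v_{10} = 2506; v_{11} = -3951; v_{12} = -8579.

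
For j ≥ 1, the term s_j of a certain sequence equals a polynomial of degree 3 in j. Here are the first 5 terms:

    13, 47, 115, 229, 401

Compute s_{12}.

1st diffs: 34, 68, 114, 172.
2nd diffs: 34, 46, 58.
3rd diffs: 12, 12 (constant).
Newton forward-difference form: s_j = 13 + 34·C(j-1,1) + 34·C(j-1,2) + 12·C(j-1,3).
At j = 12: j-1 = 11, so s_{12} = 13 + 374 + 1870 + 1980 = 4237.

4237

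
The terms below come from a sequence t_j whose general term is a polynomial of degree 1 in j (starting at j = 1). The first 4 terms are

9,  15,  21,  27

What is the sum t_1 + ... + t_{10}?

1st diffs: 6, 6, 6 (constant).
So t_j = 6j + 3.
Continuing: …, 33, 39, 45, 51, …, t_{10} = 63.
Summing j = 1..10 (10 terms) gives 360.

360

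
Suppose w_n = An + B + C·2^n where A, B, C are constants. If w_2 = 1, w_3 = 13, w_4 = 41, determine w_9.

2005

Plug in n = 2, 3, 4: 2A + B + 4C = 1; 3A + B + 8C = 13; 4A + B + 16C = 41.
Subtracting the first from the second: A + 4C = 12.
Subtracting the second from the third: A + 8C = 28.
Solving: C = 4, A = -4, then B = -7.
Hence w_9 = -4·9 + (-7) + 4·512 = 2005.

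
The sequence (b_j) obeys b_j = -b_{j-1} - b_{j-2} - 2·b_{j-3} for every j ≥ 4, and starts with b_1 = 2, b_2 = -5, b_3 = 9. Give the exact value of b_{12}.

Applying the relation repeatedly:
b_4 = -8; b_5 = 9; b_6 = -19; b_7 = 26; b_8 = -25; b_9 = 37; b_{10} = -64; b_{11} = 77; b_{12} = -87.

-87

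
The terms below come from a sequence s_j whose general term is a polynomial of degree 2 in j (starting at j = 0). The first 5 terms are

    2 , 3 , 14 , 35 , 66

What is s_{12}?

674

1st diffs: 1, 11, 21, 31.
2nd diffs: 10, 10, 10 (constant).
Newton forward-difference form: s_j = 2 + 1·C(j,1) + 10·C(j,2).
At j = 12: j = 12, so s_{12} = 2 + 12 + 660 = 674.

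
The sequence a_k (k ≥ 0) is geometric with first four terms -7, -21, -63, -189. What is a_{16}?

-301327047

Common ratio r = 3.
a_k = (-7)·3^(k-0).
a_{16} = (-7)·3^16 = -301327047.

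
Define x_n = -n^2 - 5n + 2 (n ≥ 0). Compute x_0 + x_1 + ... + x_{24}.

-6350

Over n = 0..24: Σn = 300, Σn² = 4900.
Total = (-1)·4900 + (-5)·300 + (2)·25 = -6350.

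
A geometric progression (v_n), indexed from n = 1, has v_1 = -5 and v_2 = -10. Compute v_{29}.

-1342177280

Common ratio r = 2.
v_n = (-5)·2^(n-1).
v_{29} = (-5)·2^28 = -1342177280.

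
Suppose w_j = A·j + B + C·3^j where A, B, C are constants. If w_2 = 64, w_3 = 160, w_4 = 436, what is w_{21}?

At j = 2, 3, 4: 2A + B + 9C = 64; 3A + B + 27C = 160; 4A + B + 81C = 436.
Subtracting the first from the second: A + 18C = 96.
Subtracting the second from the third: A + 54C = 276.
Solving: C = 5, A = 6, then B = 7.
Therefore w_{21} = 126 + 7 + 5·10460353203 = 52301766148.

52301766148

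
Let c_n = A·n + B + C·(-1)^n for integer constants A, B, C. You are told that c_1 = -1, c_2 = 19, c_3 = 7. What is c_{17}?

63

Write the equations: A + B - C = -1; 2A + B + C = 19; 3A + B - C = 7.
Subtracting the first from the second: A + 2C = 20.
Subtracting the second from the third: A - 2C = -12.
Solving: C = 8, A = 4, then B = 3.
So c_n = 4·n + 3 + 8·(-1)^n; at n=17 this is 63.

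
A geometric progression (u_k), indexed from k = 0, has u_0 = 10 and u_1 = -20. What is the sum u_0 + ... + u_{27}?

Common ratio r = -2.
u_k = 10·(-2)^(k-0).
S = 10·((-2)^28 - 1)/(-2 - 1) = 10·(268435456 - 1)/(-3) = -894784850.

-894784850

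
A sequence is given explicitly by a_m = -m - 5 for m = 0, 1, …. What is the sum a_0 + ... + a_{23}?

Over m = 0..23: Σm = 276.
Total = (-1)·276 + (-5)·24 = -396.

-396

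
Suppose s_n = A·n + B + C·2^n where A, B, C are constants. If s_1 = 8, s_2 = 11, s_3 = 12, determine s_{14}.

The three given values yield: A + B + 2C = 8; 2A + B + 4C = 11; 3A + B + 8C = 12.
Subtracting the first from the second: A + 2C = 3.
Subtracting the second from the third: A + 4C = 1.
Solving: C = -1, A = 5, then B = 5.
So s_n = 5·n + 5 + (-1)·2^n; at n=14 this is -16309.

-16309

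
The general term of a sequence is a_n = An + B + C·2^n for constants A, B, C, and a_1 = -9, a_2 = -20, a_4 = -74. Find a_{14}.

At n = 1, 2, 4: A + B + 2C = -9; 2A + B + 4C = -20; 4A + B + 16C = -74.
Subtracting the first from the second: A + 2C = -11.
Subtracting the second from the third: 2A + 12C = -54.
Solving: C = -4, A = -3, then B = 2.
So a_n = -3·n + 2 + (-4)·2^n; at n=14 this is -65576.

-65576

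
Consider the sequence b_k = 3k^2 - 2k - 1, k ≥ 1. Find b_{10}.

279

b_{10} = 3·10^2 - 2·10 - 1 = 279.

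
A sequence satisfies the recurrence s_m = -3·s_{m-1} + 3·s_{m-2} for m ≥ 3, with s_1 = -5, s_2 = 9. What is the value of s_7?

Iterate the recurrence:
s_3 = -42; s_4 = 153; s_5 = -585; s_6 = 2214; s_7 = -8397.

-8397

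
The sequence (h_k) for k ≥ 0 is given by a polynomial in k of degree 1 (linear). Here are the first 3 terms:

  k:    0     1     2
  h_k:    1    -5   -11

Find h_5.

1st diffs: -6, -6 (constant).
So h_k = -6k + 1.
Evaluating at k = 5 gives h_5 = -29.

-29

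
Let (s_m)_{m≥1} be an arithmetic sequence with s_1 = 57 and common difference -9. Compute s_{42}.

-312

s_m = 57 + (m - 1)·(-9).
s_{42} = 57 + 41·(-9) = -312.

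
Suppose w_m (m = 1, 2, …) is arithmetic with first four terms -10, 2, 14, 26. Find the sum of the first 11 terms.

Common difference d = 12.
w_m = -10 + (m - 1)·12.
w_{11} = 110; S = 11·(-10 + 110)/2 = 550.

550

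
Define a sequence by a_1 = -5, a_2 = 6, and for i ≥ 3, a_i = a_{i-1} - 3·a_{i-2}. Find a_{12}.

1983

Compute successive terms:
a_3 = 21;  a_4 = 3;  a_5 = -60;  a_6 = -69;  a_7 = 111;  a_8 = 318;  a_9 = -15;  a_{10} = -969;  a_{11} = -924;  a_{12} = 1983.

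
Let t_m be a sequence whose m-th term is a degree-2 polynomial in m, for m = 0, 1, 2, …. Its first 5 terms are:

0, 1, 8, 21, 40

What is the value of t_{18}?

936

1st diffs: 1, 7, 13, 19.
2nd diffs: 6, 6, 6 (constant).
Newton forward-difference form: t_m = 1·C(m,1) + 6·C(m,2).
At m = 18: m = 18, so t_{18} = 18 + 918 = 936.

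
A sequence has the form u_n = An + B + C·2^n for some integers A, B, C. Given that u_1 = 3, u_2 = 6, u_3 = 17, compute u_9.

2003

Plug in n = 1, 2, 3: A + B + 2C = 3; 2A + B + 4C = 6; 3A + B + 8C = 17.
Subtracting the first from the second: A + 2C = 3.
Subtracting the second from the third: A + 4C = 11.
Solving: C = 4, A = -5, then B = 0.
Therefore u_9 = -45 + 0 + 4·512 = 2003.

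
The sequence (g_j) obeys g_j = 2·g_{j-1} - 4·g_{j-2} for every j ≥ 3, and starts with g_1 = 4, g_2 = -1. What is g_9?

Step forward from the initial values:
g_3 = -18  g_4 = -32  g_5 = 8  g_6 = 144  g_7 = 256  g_8 = -64  g_9 = -1152.

-1152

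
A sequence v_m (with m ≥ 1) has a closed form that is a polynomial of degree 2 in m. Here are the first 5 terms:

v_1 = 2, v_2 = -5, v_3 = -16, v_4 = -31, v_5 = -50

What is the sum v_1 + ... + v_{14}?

1st diffs: -7, -11, -15, -19.
2nd diffs: -4, -4, -4 (constant).
Newton forward-difference form: v_m = 2 + (-7)·C(m-1,1) + (-4)·C(m-1,2).
Continuing: …, -73, -100, -131, -166, …, v_{14} = -401.
Summing m = 1..14 (14 terms) gives -2065.

-2065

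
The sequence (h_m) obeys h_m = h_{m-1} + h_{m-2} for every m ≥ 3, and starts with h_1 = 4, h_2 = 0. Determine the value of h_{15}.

h_3 = 4;  h_4 = 4;  h_5 = 8;  …;  h_{12} = 220;  h_{13} = 356;  h_{14} = 576;  h_{15} = 932.

932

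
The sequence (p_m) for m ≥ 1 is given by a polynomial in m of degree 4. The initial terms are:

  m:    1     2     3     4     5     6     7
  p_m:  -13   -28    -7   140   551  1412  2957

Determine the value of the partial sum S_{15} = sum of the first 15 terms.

1st diffs: -15, 21, 147, 411, 861, 1545.
2nd diffs: 36, 126, 264, 450, 684.
3rd diffs: 90, 138, 186, 234.
4th diffs: 48, 48, 48 (constant).
So p_m = 2m^4 - 5m^3 - 2m^2 - 4m - 4.
Continuing: …, 5468, 9275, 14756, 22337, …, p_{15} = 83861.
Summing m = 1..15 (15 terms) gives 281604.

281604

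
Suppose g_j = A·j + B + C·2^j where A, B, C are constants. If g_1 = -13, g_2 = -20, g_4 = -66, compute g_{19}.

-2097139

The three given values yield: A + B + 2C = -13; 2A + B + 4C = -20; 4A + B + 16C = -66.
Subtracting the first from the second: A + 2C = -7.
Subtracting the second from the third: 2A + 12C = -46.
Solving: C = -4, A = 1, then B = -6.
Hence g_{19} = 1·19 + (-6) + (-4)·524288 = -2097139.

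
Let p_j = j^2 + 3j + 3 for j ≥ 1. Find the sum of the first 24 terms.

5872

Over j = 1..24: Σj = 300, Σj² = 4900.
Total = (1)·4900 + (3)·300 + (3)·24 = 5872.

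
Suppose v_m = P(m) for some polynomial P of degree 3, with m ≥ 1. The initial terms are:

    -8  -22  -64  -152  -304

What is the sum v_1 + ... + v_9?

-5196

1st diffs: -14, -42, -88, -152.
2nd diffs: -28, -46, -64.
3rd diffs: -18, -18 (constant).
Newton forward-difference form: v_m = -8 + (-14)·C(m-1,1) + (-28)·C(m-1,2) + (-18)·C(m-1,3).
Continuing: -538, -872, -1324, -1912.
Summing m = 1..9 (9 terms) gives -5196.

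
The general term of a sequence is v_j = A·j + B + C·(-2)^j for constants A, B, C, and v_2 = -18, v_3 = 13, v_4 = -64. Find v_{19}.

1572773

Plug in j = 2, 3, 4: 2A + B + 4C = -18; 3A + B - 8C = 13; 4A + B + 16C = -64.
Subtracting the first from the second: A - 12C = 31.
Subtracting the second from the third: A + 24C = -77.
Solving: C = -3, A = -5, then B = 4.
Hence v_{19} = -5·19 + 4 + (-3)·(-524288) = 1572773.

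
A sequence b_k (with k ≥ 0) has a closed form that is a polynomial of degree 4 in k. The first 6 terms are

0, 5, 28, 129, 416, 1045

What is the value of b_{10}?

1st diffs: 5, 23, 101, 287, 629.
2nd diffs: 18, 78, 186, 342.
3rd diffs: 60, 108, 156.
4th diffs: 48, 48 (constant).
So b_k = 2k^4 - 2k^3 + k^2 + 4k.
Evaluating at k = 10 gives b_{10} = 18140.

18140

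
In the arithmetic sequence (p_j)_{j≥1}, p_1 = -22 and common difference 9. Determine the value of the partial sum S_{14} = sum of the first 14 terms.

p_j = -22 + (j - 1)·9.
p_{14} = 95; S = 14·(-22 + 95)/2 = 511.

511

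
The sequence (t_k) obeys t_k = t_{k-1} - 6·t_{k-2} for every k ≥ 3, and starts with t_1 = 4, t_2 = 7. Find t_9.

Step forward from the initial values:
t_3 = -17, t_4 = -59, t_5 = 43, t_6 = 397, t_7 = 139, t_8 = -2243, t_9 = -3077.

-3077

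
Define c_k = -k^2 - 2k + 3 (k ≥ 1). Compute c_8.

-77

c_8 = -1·8^2 - 2·8 + 3 = -77.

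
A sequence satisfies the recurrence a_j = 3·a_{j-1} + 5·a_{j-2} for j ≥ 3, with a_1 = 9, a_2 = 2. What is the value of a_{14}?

Iterate the recurrence:
a_3 = 51, a_4 = 163, a_5 = 744, …, a_{11} = 3967896, a_{12} = 16635523, a_{13} = 69746049, a_{14} = 292415762.

292415762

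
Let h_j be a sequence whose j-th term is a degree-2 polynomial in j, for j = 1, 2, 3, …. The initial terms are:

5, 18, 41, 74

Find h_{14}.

1st diffs: 13, 23, 33.
2nd diffs: 10, 10 (constant).
Newton forward-difference form: h_j = 5 + 13·C(j-1,1) + 10·C(j-1,2).
At j = 14: j-1 = 13, so h_{14} = 5 + 169 + 780 = 954.

954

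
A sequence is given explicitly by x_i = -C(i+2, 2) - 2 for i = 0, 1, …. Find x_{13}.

C(15, 2) = 105, so x_{13} = -107.

-107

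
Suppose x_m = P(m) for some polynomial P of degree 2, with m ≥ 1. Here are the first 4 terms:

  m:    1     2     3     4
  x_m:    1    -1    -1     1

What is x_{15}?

1st diffs: -2, 0, 2.
2nd diffs: 2, 2 (constant).
Newton forward-difference form: x_m = 1 + (-2)·C(m-1,1) + 2·C(m-1,2).
At m = 15: m-1 = 14, so x_{15} = 1 - 28 + 182 = 155.

155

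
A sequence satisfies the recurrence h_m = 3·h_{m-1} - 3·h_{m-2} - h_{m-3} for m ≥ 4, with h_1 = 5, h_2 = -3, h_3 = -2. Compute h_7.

44

Applying the relation repeatedly:
h_4 = -2, h_5 = 3, h_6 = 17, h_7 = 44.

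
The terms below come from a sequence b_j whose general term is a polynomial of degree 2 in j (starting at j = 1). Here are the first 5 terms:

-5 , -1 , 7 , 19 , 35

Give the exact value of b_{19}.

1st diffs: 4, 8, 12, 16.
2nd diffs: 4, 4, 4 (constant).
Newton forward-difference form: b_j = -5 + 4·C(j-1,1) + 4·C(j-1,2).
At j = 19: j-1 = 18, so b_{19} = -5 + 72 + 612 = 679.

679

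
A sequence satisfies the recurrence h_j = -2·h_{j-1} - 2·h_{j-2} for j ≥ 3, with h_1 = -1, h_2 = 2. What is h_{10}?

Step forward from the initial values:
h_3 = -2, h_4 = 0, h_5 = 4, h_6 = -8, h_7 = 8, h_8 = 0, h_9 = -16, h_{10} = 32.

32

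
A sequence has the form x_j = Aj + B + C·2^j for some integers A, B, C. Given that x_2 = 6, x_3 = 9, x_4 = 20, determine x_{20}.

2097060

Write the equations: 2A + B + 4C = 6; 3A + B + 8C = 9; 4A + B + 16C = 20.
Subtracting the first from the second: A + 4C = 3.
Subtracting the second from the third: A + 8C = 11.
Solving: C = 2, A = -5, then B = 8.
So x_j = -5·j + 8 + 2·2^j; at j=20 this is 2097060.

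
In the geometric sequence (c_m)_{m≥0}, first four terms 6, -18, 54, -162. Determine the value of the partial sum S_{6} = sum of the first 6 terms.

Common ratio r = -3.
c_m = 6·(-3)^(m-0).
S = 6·((-3)^6 - 1)/(-3 - 1) = 6·(729 - 1)/(-4) = -1092.

-1092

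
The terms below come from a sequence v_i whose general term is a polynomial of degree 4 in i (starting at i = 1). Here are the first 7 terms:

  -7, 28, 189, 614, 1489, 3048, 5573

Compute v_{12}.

45918

1st diffs: 35, 161, 425, 875, 1559, 2525.
2nd diffs: 126, 264, 450, 684, 966.
3rd diffs: 138, 186, 234, 282.
4th diffs: 48, 48, 48 (constant).
Newton forward-difference form: v_i = -7 + 35·C(i-1,1) + 126·C(i-1,2) + 138·C(i-1,3) + 48·C(i-1,4).
At i = 12: i-1 = 11, so v_{12} = -7 + 385 + 6930 + 22770 + 15840 = 45918.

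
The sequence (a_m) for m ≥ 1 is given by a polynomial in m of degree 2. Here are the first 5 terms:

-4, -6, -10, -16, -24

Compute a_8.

-60

1st diffs: -2, -4, -6, -8.
2nd diffs: -2, -2, -2 (constant).
So a_m = -m^2 + m - 4.
Evaluating at m = 8 gives a_8 = -60.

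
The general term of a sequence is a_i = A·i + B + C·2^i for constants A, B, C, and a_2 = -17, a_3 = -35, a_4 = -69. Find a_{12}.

-16405

The three given values yield: 2A + B + 4C = -17; 3A + B + 8C = -35; 4A + B + 16C = -69.
Subtracting the first from the second: A + 4C = -18.
Subtracting the second from the third: A + 8C = -34.
Solving: C = -4, A = -2, then B = 3.
Therefore a_{12} = -24 + 3 + (-4)·4096 = -16405.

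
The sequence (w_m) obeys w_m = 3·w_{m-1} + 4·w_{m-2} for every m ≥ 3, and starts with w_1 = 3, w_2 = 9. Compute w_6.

Applying the relation repeatedly:
w_3 = 39, w_4 = 153, w_5 = 615, w_6 = 2457.
(Characteristic roots are 4 and -1.)

2457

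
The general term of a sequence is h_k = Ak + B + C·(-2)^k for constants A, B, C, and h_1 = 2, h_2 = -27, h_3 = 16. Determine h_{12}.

-16445

The three given values yield: A + B - 2C = 2; 2A + B + 4C = -27; 3A + B - 8C = 16.
Subtracting the first from the second: A + 6C = -29.
Subtracting the second from the third: A - 12C = 43.
Solving: C = -4, A = -5, then B = -1.
Hence h_{12} = -5·12 + (-1) + (-4)·4096 = -16445.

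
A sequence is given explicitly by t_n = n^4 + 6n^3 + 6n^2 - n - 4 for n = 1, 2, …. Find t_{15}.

t_{15} = 1·15^4 + 6·15^3 + 6·15^2 - 1·15 - 4 = 72206.

72206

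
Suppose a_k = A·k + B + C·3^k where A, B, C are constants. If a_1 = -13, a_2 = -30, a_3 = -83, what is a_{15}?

At k = 1, 2, 3: A + B + 3C = -13; 2A + B + 9C = -30; 3A + B + 27C = -83.
Subtracting the first from the second: A + 6C = -17.
Subtracting the second from the third: A + 18C = -53.
Solving: C = -3, A = 1, then B = -5.
Hence a_{15} = 1·15 + (-5) + (-3)·14348907 = -43046711.

-43046711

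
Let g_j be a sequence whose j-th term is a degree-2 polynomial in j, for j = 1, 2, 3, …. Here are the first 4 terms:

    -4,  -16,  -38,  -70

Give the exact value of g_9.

-380

1st diffs: -12, -22, -32.
2nd diffs: -10, -10 (constant).
So g_j = -5j^2 + 3j - 2.
Evaluating at j = 9 gives g_9 = -380.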